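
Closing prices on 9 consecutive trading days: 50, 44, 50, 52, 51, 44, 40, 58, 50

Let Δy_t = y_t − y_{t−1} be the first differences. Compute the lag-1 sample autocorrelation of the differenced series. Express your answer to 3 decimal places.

First differences Δy: -6, 6, 2, -1, -7, -4, 18, -8
Mean of differences = 0.0000
Numerator Σ(Δy_t−Δȳ)(Δy_{t+1}−Δȳ) = -207.0000
Denominator Σ(Δy_t−Δȳ)² = 530.0000
r_1(Δy) = -207.0000 / 530.0000 = -0.391

-0.391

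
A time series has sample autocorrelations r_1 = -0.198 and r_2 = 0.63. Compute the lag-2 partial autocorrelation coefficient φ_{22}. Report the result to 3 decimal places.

φ_{22} = (r_2 − r_1²) / (1 − r_1²)
r_1² = (-0.198)² = 0.039204
Numerator = 0.63 − 0.0392 = 0.5908; denominator = 1 − 0.0392 = 0.9608
φ_{22} = 0.5908 / 0.9608 = 0.615

0.615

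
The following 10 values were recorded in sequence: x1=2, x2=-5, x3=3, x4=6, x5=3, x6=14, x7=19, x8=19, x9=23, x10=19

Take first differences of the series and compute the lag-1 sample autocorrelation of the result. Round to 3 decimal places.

First differences Δx: -7, 8, 3, -3, 11, 5, 0, 4, -4
Mean of differences = 1.8889
Numerator Σ(Δx_t−Δx̄)(Δx_{t+1}−Δx̄) = -91.4568
Denominator Σ(Δx_t−Δx̄)² = 276.8889
r_1(Δx) = -91.4568 / 276.8889 = -0.330

-0.330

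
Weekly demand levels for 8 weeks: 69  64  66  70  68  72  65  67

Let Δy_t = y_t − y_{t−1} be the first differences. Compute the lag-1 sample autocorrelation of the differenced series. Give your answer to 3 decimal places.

-0.509

First differences Δy: -5, 2, 4, -2, 4, -7, 2
Mean of differences = -0.2857
Numerator Σ(Δy_t−Δȳ)(Δy_{t+1}−Δȳ) = -59.7959
Denominator Σ(Δy_t−Δȳ)² = 117.4286
r_1(Δy) = -59.7959 / 117.4286 = -0.509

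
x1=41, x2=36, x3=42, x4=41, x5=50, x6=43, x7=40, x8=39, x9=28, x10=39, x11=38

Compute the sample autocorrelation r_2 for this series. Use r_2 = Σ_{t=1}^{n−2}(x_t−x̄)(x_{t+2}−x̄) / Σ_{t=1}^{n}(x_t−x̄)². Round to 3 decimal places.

0.156

Mean x̄ = (41 + 36 + 42 + 41 + 50 + 43 + 40 + 39 + 28 + 39 + 38)/11 = 39.7273
Numerator Σ_{t=1}^{9}(x_t−x̄)(x_{t+2}−x̄) = 43.6694
Denominator Σ(x_t−x̄)² = 280.1818
r_2 = 43.6694 / 280.1818 = 0.156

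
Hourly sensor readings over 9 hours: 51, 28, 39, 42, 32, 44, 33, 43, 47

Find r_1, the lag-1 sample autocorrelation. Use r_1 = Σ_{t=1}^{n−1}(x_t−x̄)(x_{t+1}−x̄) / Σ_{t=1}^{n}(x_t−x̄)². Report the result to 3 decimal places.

-0.438

Mean x̄ = (51 + 28 + 39 + 42 + 32 + 44 + 33 + 43 + 47)/9 = 39.8889
Numerator Σ_{t=1}^{8}(x_t−x̄)(x_{t+1}−x̄) = -200.1235
Denominator Σ(x_t−x̄)² = 456.8889
r_1 = -200.1235 / 456.8889 = -0.438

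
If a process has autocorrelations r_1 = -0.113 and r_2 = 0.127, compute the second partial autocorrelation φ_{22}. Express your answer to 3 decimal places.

0.116

φ_{22} = (r_2 − r_1²) / (1 − r_1²)
r_1² = (-0.113)² = 0.012769
Numerator = 0.127 − 0.0128 = 0.1142; denominator = 1 − 0.0128 = 0.9872
φ_{22} = 0.1142 / 0.9872 = 0.116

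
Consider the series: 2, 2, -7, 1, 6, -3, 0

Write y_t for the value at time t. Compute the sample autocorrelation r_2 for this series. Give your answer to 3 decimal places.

-0.555

Mean ȳ = (2 + 2 − 7 + 1 + 6 − 3 + 0)/7 = 0.1429
Σ(y_t−ȳ)(y_{t+2}−ȳ) = (-13.2653) + (1.5918) + (-41.8367) + (-2.6939) + (-0.8367) = -57.0408
Denominator Σ(y_t−ȳ)² = 102.8571
r_2 = -57.0408 / 102.8571 = -0.555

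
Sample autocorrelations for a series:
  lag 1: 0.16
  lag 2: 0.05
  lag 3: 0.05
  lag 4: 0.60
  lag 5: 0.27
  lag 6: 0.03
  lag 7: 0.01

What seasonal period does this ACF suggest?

The largest autocorrelation is r_4 = 0.60; the remaining lags stay at or below 0.27.
The dominant spike at lag 4 indicates a seasonal period of 4.

4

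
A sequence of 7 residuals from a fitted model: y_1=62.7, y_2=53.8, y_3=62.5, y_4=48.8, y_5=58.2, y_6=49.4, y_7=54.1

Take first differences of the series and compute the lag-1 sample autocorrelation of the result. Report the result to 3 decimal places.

First differences Δy: -8.9, 8.7, -13.7, 9.4, -8.8, 4.7
Mean of differences = -1.4333
Numerator Σ(Δy_t−Δȳ)(Δy_{t+1}−Δȳ) = -457.8411
Denominator Σ(Δy_t−Δȳ)² = 518.1533
r_1(Δy) = -457.8411 / 518.1533 = -0.884

-0.884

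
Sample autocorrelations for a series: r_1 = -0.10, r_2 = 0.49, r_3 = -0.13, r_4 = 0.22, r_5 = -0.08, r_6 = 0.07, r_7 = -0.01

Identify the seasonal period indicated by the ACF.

The largest autocorrelation is r_2 = 0.49, with a weaker echo at lag 4 (0.22); the remaining lags stay at or below 0.07.
The dominant spike at lag 2 indicates a seasonal period of 2.

2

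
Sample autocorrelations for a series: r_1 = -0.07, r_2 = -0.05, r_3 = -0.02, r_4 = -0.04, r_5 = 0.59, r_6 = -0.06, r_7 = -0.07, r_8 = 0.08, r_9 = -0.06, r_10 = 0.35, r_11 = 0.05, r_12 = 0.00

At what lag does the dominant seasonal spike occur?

The largest autocorrelation is r_5 = 0.59, with a weaker echo at lag 10 (0.35); the remaining lags stay at or below 0.08.
The dominant spike at lag 5 indicates a seasonal period of 5.

5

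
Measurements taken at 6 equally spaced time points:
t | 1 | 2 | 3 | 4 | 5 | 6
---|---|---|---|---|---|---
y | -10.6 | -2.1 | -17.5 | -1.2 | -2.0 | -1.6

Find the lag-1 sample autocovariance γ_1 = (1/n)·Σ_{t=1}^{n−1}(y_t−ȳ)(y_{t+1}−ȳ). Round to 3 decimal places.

-13.570

Mean ȳ = (-10.6 − 2.1 − 17.5 − 1.2 − 2.0 − 1.6)/6 = -5.8333
Σ_{t=1}^{5}(y_t−ȳ)(y_{t+1}−ȳ) = -81.4178
γ_1 = -81.4178 / 6 = -13.570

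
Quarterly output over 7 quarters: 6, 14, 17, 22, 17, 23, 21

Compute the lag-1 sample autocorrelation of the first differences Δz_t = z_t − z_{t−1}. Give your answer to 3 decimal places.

-0.452

First differences Δz: 8, 3, 5, -5, 6, -2
Mean of differences = 2.5000
Numerator Σ(Δz_t−Δz̄)(Δz_{t+1}−Δz̄) = -56.7500
Denominator Σ(Δz_t−Δz̄)² = 125.5000
r_1(Δz) = -56.7500 / 125.5000 = -0.452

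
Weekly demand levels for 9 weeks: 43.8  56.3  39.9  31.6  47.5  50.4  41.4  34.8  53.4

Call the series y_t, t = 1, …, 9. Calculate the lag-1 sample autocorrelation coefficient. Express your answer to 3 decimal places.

Mean ȳ = (43.8 + 56.3 + 39.9 + 31.6 + 47.5 + 50.4 + 41.4 + 34.8 + 53.4)/9 = 44.3444
Numerator Σ_{t=1}^{8}(y_t−ȳ)(y_{t+1}−ȳ) = -100.2675
Denominator Σ(y_t−ȳ)² = 553.8022
r_1 = -100.2675 / 553.8022 = -0.181

-0.181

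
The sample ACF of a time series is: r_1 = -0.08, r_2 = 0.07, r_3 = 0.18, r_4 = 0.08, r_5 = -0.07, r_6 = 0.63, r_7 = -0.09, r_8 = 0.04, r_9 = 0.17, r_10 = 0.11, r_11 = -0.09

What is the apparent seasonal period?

The largest autocorrelation is r_6 = 0.63; the remaining lags stay at or below 0.18.
The dominant spike at lag 6 indicates a seasonal period of 6.

6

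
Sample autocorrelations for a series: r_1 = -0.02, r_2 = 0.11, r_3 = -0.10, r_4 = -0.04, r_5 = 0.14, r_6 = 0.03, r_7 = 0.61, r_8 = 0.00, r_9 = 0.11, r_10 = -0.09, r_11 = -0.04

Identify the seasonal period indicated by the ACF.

The largest autocorrelation is r_7 = 0.61; the remaining lags stay at or below 0.14.
The dominant spike at lag 7 indicates a seasonal period of 7.

7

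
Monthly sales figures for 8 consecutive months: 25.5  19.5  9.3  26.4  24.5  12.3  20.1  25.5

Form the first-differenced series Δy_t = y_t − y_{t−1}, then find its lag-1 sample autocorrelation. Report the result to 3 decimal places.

-0.260

First differences Δy: -6.0, -10.2, 17.1, -1.9, -12.2, 7.8, 5.4
Mean of differences = 0.0000
Numerator Σ(Δy_t−Δȳ)(Δy_{t+1}−Δȳ) = -175.5700
Denominator Σ(Δy_t−Δȳ)² = 674.9000
r_1(Δy) = -175.5700 / 674.9000 = -0.260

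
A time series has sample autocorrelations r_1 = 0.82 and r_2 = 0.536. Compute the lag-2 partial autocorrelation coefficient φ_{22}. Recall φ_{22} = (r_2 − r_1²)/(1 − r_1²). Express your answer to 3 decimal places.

φ_{22} = (r_2 − r_1²) / (1 − r_1²)
r_1² = (0.82)² = 0.6724
Numerator = 0.536 − 0.6724 = -0.1364; denominator = 1 − 0.6724 = 0.3276
φ_{22} = -0.1364 / 0.3276 = -0.416

-0.416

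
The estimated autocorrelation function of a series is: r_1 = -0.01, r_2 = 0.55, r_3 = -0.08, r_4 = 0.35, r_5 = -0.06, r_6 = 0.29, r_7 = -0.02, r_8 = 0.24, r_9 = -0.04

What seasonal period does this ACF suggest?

2

The largest autocorrelation is r_2 = 0.55, with weaker echoes at lags 4 (0.35), 6 (0.29) and 8 (0.24); the remaining lags stay at or below -0.01.
The dominant spike at lag 2 indicates a seasonal period of 2.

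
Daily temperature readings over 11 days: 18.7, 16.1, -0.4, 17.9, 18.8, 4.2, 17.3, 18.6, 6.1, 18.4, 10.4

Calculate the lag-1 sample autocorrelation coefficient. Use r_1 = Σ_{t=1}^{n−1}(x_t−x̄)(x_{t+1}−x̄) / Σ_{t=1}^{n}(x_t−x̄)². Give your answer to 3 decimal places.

Mean x̄ = (18.7 + 16.1 − 0.4 + 17.9 + 18.8 + 4.2 + 17.3 + 18.6 + 6.1 + 18.4 + 10.4)/11 = 13.2818
Numerator Σ_{t=1}^{10}(x_t−x̄)(x_{t+1}−x̄) = -215.9294
Denominator Σ(x_t−x̄)² = 489.2564
r_1 = -215.9294 / 489.2564 = -0.441

-0.441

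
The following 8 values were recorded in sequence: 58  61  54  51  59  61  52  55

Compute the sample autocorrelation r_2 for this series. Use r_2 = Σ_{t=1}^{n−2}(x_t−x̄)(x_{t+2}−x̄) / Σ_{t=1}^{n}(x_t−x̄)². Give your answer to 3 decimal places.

Mean x̄ = (58 + 61 + 54 + 51 + 59 + 61 + 52 + 55)/8 = 56.3750
Numerator Σ_{t=1}^{6}(x_t−x̄)(x_{t+2}−x̄) = -77.6563
Denominator Σ(x_t−x̄)² = 107.8750
r_2 = -77.6563 / 107.8750 = -0.720

-0.720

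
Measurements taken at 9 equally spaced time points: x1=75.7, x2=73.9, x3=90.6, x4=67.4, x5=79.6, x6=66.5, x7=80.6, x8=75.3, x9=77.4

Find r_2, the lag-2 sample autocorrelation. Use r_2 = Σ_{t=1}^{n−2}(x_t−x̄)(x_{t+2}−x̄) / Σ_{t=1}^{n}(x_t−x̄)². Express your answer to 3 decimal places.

0.421

Mean x̄ = (75.7 + 73.9 + 90.6 + 67.4 + 79.6 + 66.5 + 80.6 + 75.3 + 77.4)/9 = 76.3333
Σ(x_t−x̄)(x_{t+2}−x̄) = (-9.0356) + (21.7378) + (46.6044) + (87.8444) + (13.9378) + (10.1611) + (4.5511) = 175.8011
Denominator Σ(x_t−x̄)² = 417.4400
r_2 = 175.8011 / 417.4400 = 0.421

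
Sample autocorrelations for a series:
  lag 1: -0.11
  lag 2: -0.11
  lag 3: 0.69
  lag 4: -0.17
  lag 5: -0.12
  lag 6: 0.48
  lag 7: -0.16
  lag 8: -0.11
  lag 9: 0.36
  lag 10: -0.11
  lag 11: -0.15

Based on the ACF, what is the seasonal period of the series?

The largest autocorrelation is r_3 = 0.69, with weaker echoes at lags 6 (0.48) and 9 (0.36); the remaining lags stay at or below -0.11.
The dominant spike at lag 3 indicates a seasonal period of 3.

3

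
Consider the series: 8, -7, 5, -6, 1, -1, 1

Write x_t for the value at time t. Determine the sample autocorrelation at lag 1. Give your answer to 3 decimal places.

-0.723

Mean x̄ = (8 − 7 + 5 − 6 + 1 − 1 + 1)/7 = 0.1429
Σ(x_t−x̄)(x_{t+1}−x̄) = (-56.1224) + (-34.6939) + (-29.8367) + (-5.2653) + (-0.9796) + (-0.9796) = -127.8776
Denominator Σ(x_t−x̄)² = 176.8571
r_1 = -127.8776 / 176.8571 = -0.723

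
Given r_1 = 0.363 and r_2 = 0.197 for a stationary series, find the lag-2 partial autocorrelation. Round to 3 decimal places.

0.075

φ_{22} = (r_2 − r_1²) / (1 − r_1²)
r_1² = (0.363)² = 0.131769
Numerator = 0.197 − 0.1318 = 0.0652; denominator = 1 − 0.1318 = 0.8682
φ_{22} = 0.0652 / 0.8682 = 0.075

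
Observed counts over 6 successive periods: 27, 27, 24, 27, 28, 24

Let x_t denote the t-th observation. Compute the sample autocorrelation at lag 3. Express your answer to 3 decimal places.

0.466

Mean x̄ = (27 + 27 + 24 + 27 + 28 + 24)/6 = 26.1667
Numerator Σ_{t=1}^{3}(x_t−x̄)(x_{t+3}−x̄) = 6.9167
Denominator Σ(x_t−x̄)² = 14.8333
r_3 = 6.9167 / 14.8333 = 0.466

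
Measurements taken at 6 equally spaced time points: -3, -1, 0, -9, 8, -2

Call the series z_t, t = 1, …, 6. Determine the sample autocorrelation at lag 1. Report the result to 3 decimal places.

-0.588

Mean z̄ = (-3 − 1 + 0 − 9 + 8 − 2)/6 = -1.1667
Deviations from mean: -1.8333, 0.1667, 1.1667, -7.8333, 9.1667, -0.8333
Numerator Σ_{t=1}^{5}(z_t−z̄)(z_{t+1}−z̄) = -88.6944
Denominator Σ(z_t−z̄)² = 150.8333
r_1 = -88.6944 / 150.8333 = -0.588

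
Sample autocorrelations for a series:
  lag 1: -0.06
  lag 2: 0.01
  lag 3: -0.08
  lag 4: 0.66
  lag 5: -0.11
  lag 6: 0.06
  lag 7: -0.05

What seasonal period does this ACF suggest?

The largest autocorrelation is r_4 = 0.66; the remaining lags stay at or below 0.06.
The dominant spike at lag 4 indicates a seasonal period of 4.

4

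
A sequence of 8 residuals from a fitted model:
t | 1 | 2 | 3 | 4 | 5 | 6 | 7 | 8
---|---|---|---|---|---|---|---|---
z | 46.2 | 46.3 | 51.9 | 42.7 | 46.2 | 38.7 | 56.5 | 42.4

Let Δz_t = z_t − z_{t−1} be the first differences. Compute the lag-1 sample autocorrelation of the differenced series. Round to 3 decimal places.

-0.700

First differences Δz: 0.1, 5.6, -9.2, 3.5, -7.5, 17.8, -14.1
Mean of differences = -0.5429
Numerator Σ(Δz_t−Δz̄)(Δz_{t+1}−Δz̄) = -488.6476
Denominator Σ(Δz_t−Δz̄)² = 698.0971
r_1(Δz) = -488.6476 / 698.0971 = -0.700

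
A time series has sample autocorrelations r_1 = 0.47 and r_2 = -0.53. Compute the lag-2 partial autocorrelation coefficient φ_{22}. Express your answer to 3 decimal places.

φ_{22} = (r_2 − r_1²) / (1 − r_1²)
r_1² = (0.47)² = 0.2209
Numerator = -0.53 − 0.2209 = -0.7509; denominator = 1 − 0.2209 = 0.7791
φ_{22} = -0.7509 / 0.7791 = -0.964

-0.964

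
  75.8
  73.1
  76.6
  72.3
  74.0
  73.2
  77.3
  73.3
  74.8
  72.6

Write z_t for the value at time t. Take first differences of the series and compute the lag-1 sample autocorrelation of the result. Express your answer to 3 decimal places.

-0.768

First differences Δz: -2.7, 3.5, -4.3, 1.7, -0.8, 4.1, -4.0, 1.5, -2.2
Mean of differences = -0.3556
Numerator Σ(Δz_t−Δz̄)(Δz_{t+1}−Δz̄) = -61.6720
Denominator Σ(Δz_t−Δz̄)² = 80.3222
r_1(Δz) = -61.6720 / 80.3222 = -0.768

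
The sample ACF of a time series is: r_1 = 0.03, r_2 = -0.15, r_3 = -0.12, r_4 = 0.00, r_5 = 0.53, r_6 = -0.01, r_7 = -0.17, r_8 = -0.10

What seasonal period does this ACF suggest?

5

The largest autocorrelation is r_5 = 0.53; the remaining lags stay at or below 0.03.
The dominant spike at lag 5 indicates a seasonal period of 5.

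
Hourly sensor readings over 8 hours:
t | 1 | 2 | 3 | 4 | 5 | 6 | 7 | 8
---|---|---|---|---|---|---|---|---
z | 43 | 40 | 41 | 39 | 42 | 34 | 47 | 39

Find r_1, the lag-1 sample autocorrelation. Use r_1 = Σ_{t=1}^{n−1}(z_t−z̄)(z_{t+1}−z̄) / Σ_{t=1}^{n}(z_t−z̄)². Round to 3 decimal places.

Mean z̄ = (43 + 40 + 41 + 39 + 42 + 34 + 47 + 39)/8 = 40.6250
Deviations from mean: 2.3750, -0.6250, 0.3750, -1.6250, 1.3750, -6.6250, 6.3750, -1.6250
Numerator Σ_{t=1}^{7}(z_t−z̄)(z_{t+1}−z̄) = -66.2656
Denominator Σ(z_t−z̄)² = 97.8750
r_1 = -66.2656 / 97.8750 = -0.677

-0.677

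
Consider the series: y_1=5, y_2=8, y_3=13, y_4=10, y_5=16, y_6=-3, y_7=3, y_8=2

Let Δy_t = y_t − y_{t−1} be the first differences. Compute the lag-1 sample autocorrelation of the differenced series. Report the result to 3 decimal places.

-0.535

First differences Δy: 3, 5, -3, 6, -19, 6, -1
Mean of differences = -0.4286
Numerator Σ(Δy_t−Δȳ)(Δy_{t+1}−Δȳ) = -254.3265
Denominator Σ(Δy_t−Δȳ)² = 475.7143
r_1(Δy) = -254.3265 / 475.7143 = -0.535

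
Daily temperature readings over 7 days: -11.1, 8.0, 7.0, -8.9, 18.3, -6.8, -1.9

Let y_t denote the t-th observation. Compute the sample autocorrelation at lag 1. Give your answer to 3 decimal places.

Mean ȳ = (-11.1 + 8.0 + 7.0 − 8.9 + 18.3 − 6.8 − 1.9)/7 = 0.6571
Deviations from mean: -11.7571, 7.3429, 6.3429, -9.5571, 17.6429, -7.4571, -2.5571
Σ(y_t−ȳ)(y_{t+1}−ȳ) = (-86.3310) + (46.5747) + (-60.6196) + (-168.6153) + (-131.5653) + (19.0690) = -381.4876
Denominator Σ(y_t−ȳ)² = 697.1371
r_1 = -381.4876 / 697.1371 = -0.547

-0.547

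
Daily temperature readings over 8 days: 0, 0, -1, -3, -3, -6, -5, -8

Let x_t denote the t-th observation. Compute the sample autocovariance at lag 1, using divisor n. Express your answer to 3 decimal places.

Mean x̄ = (0 + 0 − 1 − 3 − 3 − 6 − 5 − 8)/8 = -3.2500
Deviations: 3.2500, 3.2500, 2.2500, 0.2500, 0.2500, -2.7500, -1.7500, -4.7500
Σ_{t=1}^{7}(x_t−x̄)(x_{t+1}−x̄) = 30.9375
γ_1 = 30.9375 / 8 = 3.867

3.867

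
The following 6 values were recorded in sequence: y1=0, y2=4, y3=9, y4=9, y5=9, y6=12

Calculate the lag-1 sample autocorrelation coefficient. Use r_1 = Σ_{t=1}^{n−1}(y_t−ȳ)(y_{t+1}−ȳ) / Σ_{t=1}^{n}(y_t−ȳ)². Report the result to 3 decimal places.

0.342

Mean ȳ = (0 + 4 + 9 + 9 + 9 + 12)/6 = 7.1667
Deviations from mean: -7.1667, -3.1667, 1.8333, 1.8333, 1.8333, 4.8333
Numerator Σ_{t=1}^{5}(y_t−ȳ)(y_{t+1}−ȳ) = 32.4722
Denominator Σ(y_t−ȳ)² = 94.8333
r_1 = 32.4722 / 94.8333 = 0.342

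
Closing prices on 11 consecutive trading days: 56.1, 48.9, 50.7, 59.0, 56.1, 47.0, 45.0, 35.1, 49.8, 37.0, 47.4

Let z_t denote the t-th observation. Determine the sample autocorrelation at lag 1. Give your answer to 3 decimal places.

0.227

Mean z̄ = (56.1 + 48.9 + 50.7 + 59.0 + 56.1 + 47.0 + 45.0 + 35.1 + 49.8 + 37.0 + 47.4)/11 = 48.3727
Numerator Σ_{t=1}^{10}(z_t−z̄)(z_{t+1}−z̄) = 126.8283
Denominator Σ(z_t−z̄)² = 559.8018
r_1 = 126.8283 / 559.8018 = 0.227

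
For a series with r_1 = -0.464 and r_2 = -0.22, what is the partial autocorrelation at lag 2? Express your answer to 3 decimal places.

-0.555

φ_{22} = (r_2 − r_1²) / (1 − r_1²)
r_1² = (-0.464)² = 0.215296
Numerator = -0.22 − 0.2153 = -0.4353; denominator = 1 − 0.2153 = 0.7847
φ_{22} = -0.4353 / 0.7847 = -0.555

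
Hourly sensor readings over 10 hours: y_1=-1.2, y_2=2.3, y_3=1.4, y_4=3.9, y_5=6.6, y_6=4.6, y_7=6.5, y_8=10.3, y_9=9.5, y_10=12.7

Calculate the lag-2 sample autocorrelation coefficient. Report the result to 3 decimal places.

0.385

Mean ȳ = (-1.2 + 2.3 + 1.4 + 3.9 + 6.6 + 4.6 + 6.5 + 10.3 + 9.5 + 12.7)/10 = 5.6600
Numerator Σ_{t=1}^{8}(y_t−ȳ)(y_{t+2}−ȳ) = 64.7608
Denominator Σ(y_t−ȳ)² = 168.1440
r_2 = 64.7608 / 168.1440 = 0.385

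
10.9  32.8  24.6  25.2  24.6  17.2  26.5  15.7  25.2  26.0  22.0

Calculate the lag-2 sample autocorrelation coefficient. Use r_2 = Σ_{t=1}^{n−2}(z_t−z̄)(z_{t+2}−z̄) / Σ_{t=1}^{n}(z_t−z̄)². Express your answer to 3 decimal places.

Mean z̄ = (10.9 + 32.8 + 24.6 + 25.2 + 24.6 + 17.2 + 26.5 + 15.7 + 25.2 + 26.0 + 22.0)/11 = 22.7909
Numerator Σ_{t=1}^{9}(z_t−z̄)(z_{t+2}−z̄) = 23.0344
Denominator Σ(z_t−z̄)² = 365.9491
r_2 = 23.0344 / 365.9491 = 0.063

0.063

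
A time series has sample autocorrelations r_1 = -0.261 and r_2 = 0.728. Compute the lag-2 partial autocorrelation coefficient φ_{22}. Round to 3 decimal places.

φ_{22} = (r_2 − r_1²) / (1 − r_1²)
r_1² = (-0.261)² = 0.068121
Numerator = 0.728 − 0.0681 = 0.6599; denominator = 1 − 0.0681 = 0.9319
φ_{22} = 0.6599 / 0.9319 = 0.708

0.708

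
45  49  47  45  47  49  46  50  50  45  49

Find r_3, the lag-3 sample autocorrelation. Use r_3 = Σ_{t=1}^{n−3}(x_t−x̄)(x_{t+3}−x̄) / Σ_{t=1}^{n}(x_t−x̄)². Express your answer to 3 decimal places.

0.454

Mean x̄ = (45 + 49 + 47 + 45 + 47 + 49 + 46 + 50 + 50 + 45 + 49)/11 = 47.4545
Numerator Σ_{t=1}^{8}(x_t−x̄)(x_{t+3}−x̄) = 18.4711
Denominator Σ(x_t−x̄)² = 40.7273
r_3 = 18.4711 / 40.7273 = 0.454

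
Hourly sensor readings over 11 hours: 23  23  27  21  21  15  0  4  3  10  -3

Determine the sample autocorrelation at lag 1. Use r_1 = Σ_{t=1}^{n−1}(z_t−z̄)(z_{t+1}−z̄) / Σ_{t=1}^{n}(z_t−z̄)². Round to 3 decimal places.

0.604

Mean z̄ = (23 + 23 + 27 + 21 + 21 + 15 + 0 + 4 + 3 + 10 − 3)/11 = 13.0909
Numerator Σ_{t=1}^{10}(z_t−z̄)(z_{t+1}−z̄) = 690.3554
Denominator Σ(z_t−z̄)² = 1142.9091
r_1 = 690.3554 / 1142.9091 = 0.604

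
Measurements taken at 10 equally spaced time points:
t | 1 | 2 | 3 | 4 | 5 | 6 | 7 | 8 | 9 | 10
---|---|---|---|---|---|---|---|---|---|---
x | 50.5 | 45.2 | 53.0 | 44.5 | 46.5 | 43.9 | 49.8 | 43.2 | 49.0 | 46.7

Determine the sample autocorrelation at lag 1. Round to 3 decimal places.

Mean x̄ = (50.5 + 45.2 + 53.0 + 44.5 + 46.5 + 43.9 + 49.8 + 43.2 + 49.0 + 46.7)/10 = 47.2300
Numerator Σ_{t=1}^{9}(x_t−x̄)(x_{t+1}−x̄) = -56.6659
Denominator Σ(x_t−x̄)² = 93.4410
r_1 = -56.6659 / 93.4410 = -0.606

-0.606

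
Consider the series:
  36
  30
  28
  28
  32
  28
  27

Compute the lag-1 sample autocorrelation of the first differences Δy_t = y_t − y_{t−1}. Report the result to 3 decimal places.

-0.088

First differences Δy: -6, -2, 0, 4, -4, -1
Mean of differences = -1.5000
Numerator Σ(Δy_t−Δȳ)(Δy_{t+1}−Δȳ) = -5.2500
Denominator Σ(Δy_t−Δȳ)² = 59.5000
r_1(Δy) = -5.2500 / 59.5000 = -0.088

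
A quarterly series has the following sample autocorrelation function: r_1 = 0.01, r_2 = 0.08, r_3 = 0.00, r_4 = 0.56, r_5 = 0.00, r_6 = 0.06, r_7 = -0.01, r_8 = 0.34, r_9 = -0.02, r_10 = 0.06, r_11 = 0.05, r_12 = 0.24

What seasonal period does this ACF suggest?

4

The largest autocorrelation is r_4 = 0.56, with weaker echoes at lags 8 (0.34) and 12 (0.24); the remaining lags stay at or below 0.08.
The dominant spike at lag 4 indicates a seasonal period of 4.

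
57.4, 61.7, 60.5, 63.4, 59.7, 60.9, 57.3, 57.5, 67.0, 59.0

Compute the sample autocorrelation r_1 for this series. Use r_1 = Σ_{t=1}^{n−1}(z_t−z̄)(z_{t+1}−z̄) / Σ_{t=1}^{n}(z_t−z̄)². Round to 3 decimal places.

-0.322

Mean z̄ = (57.4 + 61.7 + 60.5 + 63.4 + 59.7 + 60.9 + 57.3 + 57.5 + 67.0 + 59.0)/10 = 60.4400
Numerator Σ_{t=1}^{9}(z_t−z̄)(z_{t+1}−z̄) = -27.0536
Denominator Σ(z_t−z̄)² = 83.9640
r_1 = -27.0536 / 83.9640 = -0.322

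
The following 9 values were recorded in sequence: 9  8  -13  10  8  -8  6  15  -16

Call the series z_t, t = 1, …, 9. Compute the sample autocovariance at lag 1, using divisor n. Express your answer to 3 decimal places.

-44.816

Mean z̄ = (9 + 8 − 13 + 10 + 8 − 8 + 6 + 15 − 16)/9 = 2.1111
Σ_{t=1}^{8}(z_t−z̄)(z_{t+1}−z̄) = -403.3457
γ_1 = -403.3457 / 9 = -44.816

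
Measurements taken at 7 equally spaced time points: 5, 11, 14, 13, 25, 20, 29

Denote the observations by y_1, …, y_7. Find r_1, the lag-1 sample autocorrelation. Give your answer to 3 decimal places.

0.307

Mean ȳ = (5 + 11 + 14 + 13 + 25 + 20 + 29)/7 = 16.7143
Deviations from mean: -11.7143, -5.7143, -2.7143, -3.7143, 8.2857, 3.2857, 12.2857
Σ(y_t−ȳ)(y_{t+1}−ȳ) = (66.9388) + (15.5102) + (10.0816) + (-30.7755) + (27.2245) + (40.3673) = 129.3469
Denominator Σ(y_t−ȳ)² = 421.4286
r_1 = 129.3469 / 421.4286 = 0.307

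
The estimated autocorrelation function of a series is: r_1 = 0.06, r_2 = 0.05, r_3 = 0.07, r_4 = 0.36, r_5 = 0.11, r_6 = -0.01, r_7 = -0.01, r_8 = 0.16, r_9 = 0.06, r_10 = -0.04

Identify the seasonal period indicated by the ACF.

4

The largest autocorrelation is r_4 = 0.36, with a weaker echo at lag 8 (0.16); the remaining lags stay at or below 0.11.
The dominant spike at lag 4 indicates a seasonal period of 4.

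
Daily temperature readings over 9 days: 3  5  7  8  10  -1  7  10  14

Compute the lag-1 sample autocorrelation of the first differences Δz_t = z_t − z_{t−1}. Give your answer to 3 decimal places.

First differences Δz: 2, 2, 1, 2, -11, 8, 3, 4
Mean of differences = 1.3750
Numerator Σ(Δz_t−Δz̄)(Δz_{t+1}−Δz̄) = -74.7656
Denominator Σ(Δz_t−Δz̄)² = 207.8750
r_1(Δz) = -74.7656 / 207.8750 = -0.360

-0.360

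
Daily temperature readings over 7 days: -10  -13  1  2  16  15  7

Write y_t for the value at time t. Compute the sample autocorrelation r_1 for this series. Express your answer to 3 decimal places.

0.575

Mean ȳ = (-10 − 13 + 1 + 2 + 16 + 15 + 7)/7 = 2.5714
Deviations from mean: -12.5714, -15.5714, -1.5714, -0.5714, 13.4286, 12.4286, 4.4286
Σ(y_t−ȳ)(y_{t+1}−ȳ) = (195.7551) + (24.4694) + (0.8980) + (-7.6735) + (166.8980) + (55.0408) = 435.3878
Denominator Σ(y_t−ȳ)² = 757.7143
r_1 = 435.3878 / 757.7143 = 0.575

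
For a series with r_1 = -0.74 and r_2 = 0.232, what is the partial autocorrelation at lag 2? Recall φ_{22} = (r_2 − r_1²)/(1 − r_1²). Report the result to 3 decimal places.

-0.698

φ_{22} = (r_2 − r_1²) / (1 − r_1²)
r_1² = (-0.74)² = 0.5476
Numerator = 0.232 − 0.5476 = -0.3156; denominator = 1 − 0.5476 = 0.4524
φ_{22} = -0.3156 / 0.4524 = -0.698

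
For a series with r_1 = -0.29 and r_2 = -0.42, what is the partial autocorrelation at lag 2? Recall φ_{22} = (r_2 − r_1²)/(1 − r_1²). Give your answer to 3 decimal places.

φ_{22} = (r_2 − r_1²) / (1 − r_1²)
r_1² = (-0.29)² = 0.0841
Numerator = -0.42 − 0.0841 = -0.5041; denominator = 1 − 0.0841 = 0.9159
φ_{22} = -0.5041 / 0.9159 = -0.550

-0.550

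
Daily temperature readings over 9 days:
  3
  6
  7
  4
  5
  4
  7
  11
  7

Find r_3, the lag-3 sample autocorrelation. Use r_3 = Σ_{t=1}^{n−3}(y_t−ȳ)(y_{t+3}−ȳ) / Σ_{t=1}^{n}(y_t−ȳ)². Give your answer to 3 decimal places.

-0.109

Mean ȳ = (3 + 6 + 7 + 4 + 5 + 4 + 7 + 11 + 7)/9 = 6.0000
Σ(y_t−ȳ)(y_{t+3}−ȳ) = (6.0000) + (0.0000) + (-2.0000) + (-2.0000) + (-5.0000) + (-2.0000) = -5.0000
Denominator Σ(y_t−ȳ)² = 46.0000
r_3 = -5.0000 / 46.0000 = -0.109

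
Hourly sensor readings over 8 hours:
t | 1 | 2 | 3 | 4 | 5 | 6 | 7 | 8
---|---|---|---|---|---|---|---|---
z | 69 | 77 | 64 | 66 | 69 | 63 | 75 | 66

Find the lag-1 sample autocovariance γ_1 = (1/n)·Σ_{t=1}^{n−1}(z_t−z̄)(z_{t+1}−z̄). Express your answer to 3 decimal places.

-9.893

Mean z̄ = (69 + 77 + 64 + 66 + 69 + 63 + 75 + 66)/8 = 68.6250
Σ_{t=1}^{7}(z_t−z̄)(z_{t+1}−z̄) = -79.1406
γ_1 = -79.1406 / 8 = -9.893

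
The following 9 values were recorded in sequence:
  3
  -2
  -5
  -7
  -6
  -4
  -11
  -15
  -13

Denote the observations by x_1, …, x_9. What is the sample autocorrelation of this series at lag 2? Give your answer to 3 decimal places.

Mean x̄ = (3 − 2 − 5 − 7 − 6 − 4 − 11 − 15 − 13)/9 = -6.6667
Numerator Σ_{t=1}^{7}(x_t−x̄)(x_{t+2}−x̄) = 17.1111
Denominator Σ(x_t−x̄)² = 254.0000
r_2 = 17.1111 / 254.0000 = 0.067

0.067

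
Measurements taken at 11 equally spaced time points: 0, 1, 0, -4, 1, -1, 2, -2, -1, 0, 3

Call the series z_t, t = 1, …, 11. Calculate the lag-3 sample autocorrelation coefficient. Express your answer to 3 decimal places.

Mean z̄ = (0 + 1 + 0 − 4 + 1 − 1 + 2 − 2 − 1 + 0 + 3)/11 = -0.0909
Numerator Σ_{t=1}^{8}(z_t−z̄)(z_{t+3}−z̄) = -14.3884
Denominator Σ(z_t−z̄)² = 36.9091
r_3 = -14.3884 / 36.9091 = -0.390

-0.390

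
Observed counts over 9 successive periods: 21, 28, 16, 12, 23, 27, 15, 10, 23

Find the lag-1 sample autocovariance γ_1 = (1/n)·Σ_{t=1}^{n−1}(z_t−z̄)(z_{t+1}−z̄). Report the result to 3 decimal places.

-1.701

Mean z̄ = (21 + 28 + 16 + 12 + 23 + 27 + 15 + 10 + 23)/9 = 19.4444
Σ_{t=1}^{8}(z_t−z̄)(z_{t+1}−z̄) = -15.3086
γ_1 = -15.3086 / 9 = -1.701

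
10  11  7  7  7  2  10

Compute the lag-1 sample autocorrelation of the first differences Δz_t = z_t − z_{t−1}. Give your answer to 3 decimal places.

First differences Δz: 1, -4, 0, 0, -5, 8
Mean of differences = 0.0000
Numerator Σ(Δz_t−Δz̄)(Δz_{t+1}−Δz̄) = -44.0000
Denominator Σ(Δz_t−Δz̄)² = 106.0000
r_1(Δz) = -44.0000 / 106.0000 = -0.415

-0.415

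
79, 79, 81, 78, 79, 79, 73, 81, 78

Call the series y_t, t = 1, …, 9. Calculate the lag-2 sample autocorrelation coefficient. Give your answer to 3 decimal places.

0.076

Mean ȳ = (79 + 79 + 81 + 78 + 79 + 79 + 73 + 81 + 78)/9 = 78.5556
Numerator Σ_{t=1}^{7}(y_t−ȳ)(y_{t+2}−ȳ) = 3.3827
Denominator Σ(y_t−ȳ)² = 44.2222
r_2 = 3.3827 / 44.2222 = 0.076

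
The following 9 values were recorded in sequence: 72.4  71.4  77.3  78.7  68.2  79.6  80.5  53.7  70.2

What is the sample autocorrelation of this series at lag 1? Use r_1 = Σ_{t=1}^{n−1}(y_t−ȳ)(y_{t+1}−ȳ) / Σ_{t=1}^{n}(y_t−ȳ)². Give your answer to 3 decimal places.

-0.149

Mean ȳ = (72.4 + 71.4 + 77.3 + 78.7 + 68.2 + 79.6 + 80.5 + 53.7 + 70.2)/9 = 72.4444
Numerator Σ_{t=1}^{8}(y_t−ȳ)(y_{t+1}−ȳ) = -82.8575
Denominator Σ(y_t−ȳ)² = 554.3022
r_1 = -82.8575 / 554.3022 = -0.149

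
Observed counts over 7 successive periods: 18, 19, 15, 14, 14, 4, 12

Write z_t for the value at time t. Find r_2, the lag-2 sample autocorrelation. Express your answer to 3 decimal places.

0.028

Mean z̄ = (18 + 19 + 15 + 14 + 14 + 4 + 12)/7 = 13.7143
Deviations from mean: 4.2857, 5.2857, 1.2857, 0.2857, 0.2857, -9.7143, -1.7143
Numerator Σ_{t=1}^{5}(z_t−z̄)(z_{t+2}−z̄) = 4.1224
Denominator Σ(z_t−z̄)² = 145.4286
r_2 = 4.1224 / 145.4286 = 0.028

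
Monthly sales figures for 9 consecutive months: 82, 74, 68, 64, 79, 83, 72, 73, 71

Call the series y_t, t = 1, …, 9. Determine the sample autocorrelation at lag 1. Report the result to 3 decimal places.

0.131

Mean ȳ = (82 + 74 + 68 + 64 + 79 + 83 + 72 + 73 + 71)/9 = 74.0000
Numerator Σ_{t=1}^{8}(y_t−ȳ)(y_{t+1}−ȳ) = 42.0000
Denominator Σ(y_t−ȳ)² = 320.0000
r_1 = 42.0000 / 320.0000 = 0.131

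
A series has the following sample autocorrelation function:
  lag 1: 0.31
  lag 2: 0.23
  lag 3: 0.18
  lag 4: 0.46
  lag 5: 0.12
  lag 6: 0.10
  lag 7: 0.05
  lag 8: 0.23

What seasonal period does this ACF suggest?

The largest autocorrelation is r_4 = 0.46; the remaining lags stay at or below 0.31. The elevated value at lag 1 (0.31), dropping to 0.23 at lag 2, reflects decaying short-term dependence rather than seasonality.
The dominant spike at lag 4 indicates a seasonal period of 4.

4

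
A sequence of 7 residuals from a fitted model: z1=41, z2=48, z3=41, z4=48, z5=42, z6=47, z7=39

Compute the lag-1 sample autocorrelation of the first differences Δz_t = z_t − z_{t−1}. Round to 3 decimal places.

First differences Δz: 7, -7, 7, -6, 5, -8
Mean of differences = -0.3333
Numerator Σ(Δz_t−Δz̄)(Δz_{t+1}−Δz̄) = -210.4444
Denominator Σ(Δz_t−Δz̄)² = 271.3333
r_1(Δz) = -210.4444 / 271.3333 = -0.776

-0.776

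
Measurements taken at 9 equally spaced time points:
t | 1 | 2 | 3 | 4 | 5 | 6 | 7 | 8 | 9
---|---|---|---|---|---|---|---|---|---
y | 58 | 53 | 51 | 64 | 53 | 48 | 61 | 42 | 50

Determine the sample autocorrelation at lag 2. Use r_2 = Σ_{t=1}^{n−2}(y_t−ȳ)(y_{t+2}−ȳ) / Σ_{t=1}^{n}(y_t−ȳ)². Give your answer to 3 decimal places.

Mean ȳ = (58 + 53 + 51 + 64 + 53 + 48 + 61 + 42 + 50)/9 = 53.3333
Numerator Σ_{t=1}^{7}(y_t−ȳ)(y_{t+2}−ȳ) = -38.2222
Denominator Σ(y_t−ȳ)² = 368.0000
r_2 = -38.2222 / 368.0000 = -0.104

-0.104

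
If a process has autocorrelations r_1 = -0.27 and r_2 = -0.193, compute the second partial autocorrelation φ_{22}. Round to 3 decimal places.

-0.287

φ_{22} = (r_2 − r_1²) / (1 − r_1²)
r_1² = (-0.27)² = 0.0729
Numerator = -0.193 − 0.0729 = -0.2659; denominator = 1 − 0.0729 = 0.9271
φ_{22} = -0.2659 / 0.9271 = -0.287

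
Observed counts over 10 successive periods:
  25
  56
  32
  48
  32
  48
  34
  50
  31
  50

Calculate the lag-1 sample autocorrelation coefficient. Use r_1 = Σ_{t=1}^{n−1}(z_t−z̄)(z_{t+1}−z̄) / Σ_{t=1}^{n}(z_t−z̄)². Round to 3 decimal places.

-0.814

Mean z̄ = (25 + 56 + 32 + 48 + 32 + 48 + 34 + 50 + 31 + 50)/10 = 40.6000
Numerator Σ_{t=1}^{9}(z_t−z̄)(z_{t+1}−z̄) = -854.9600
Denominator Σ(z_t−z̄)² = 1050.4000
r_1 = -854.9600 / 1050.4000 = -0.814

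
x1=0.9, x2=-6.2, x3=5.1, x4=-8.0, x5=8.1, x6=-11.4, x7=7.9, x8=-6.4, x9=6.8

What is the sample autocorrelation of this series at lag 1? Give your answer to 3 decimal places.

-0.894

Mean x̄ = (0.9 − 6.2 + 5.1 − 8.0 + 8.1 − 11.4 + 7.9 − 6.4 + 6.8)/9 = -0.3556
Numerator Σ_{t=1}^{8}(x_t−x̄)(x_{t+1}−x̄) = -423.2820
Denominator Σ(x_t−x̄)² = 473.3022
r_1 = -423.2820 / 473.3022 = -0.894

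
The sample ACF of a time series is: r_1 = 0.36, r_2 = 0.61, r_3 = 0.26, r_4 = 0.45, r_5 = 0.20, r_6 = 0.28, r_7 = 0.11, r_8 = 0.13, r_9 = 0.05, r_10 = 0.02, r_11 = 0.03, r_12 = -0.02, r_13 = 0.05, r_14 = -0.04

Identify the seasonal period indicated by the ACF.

2

The largest autocorrelation is r_2 = 0.61, with a weaker echo at lag 4 (0.45); the remaining lags stay at or below 0.36.
The dominant spike at lag 2 indicates a seasonal period of 2.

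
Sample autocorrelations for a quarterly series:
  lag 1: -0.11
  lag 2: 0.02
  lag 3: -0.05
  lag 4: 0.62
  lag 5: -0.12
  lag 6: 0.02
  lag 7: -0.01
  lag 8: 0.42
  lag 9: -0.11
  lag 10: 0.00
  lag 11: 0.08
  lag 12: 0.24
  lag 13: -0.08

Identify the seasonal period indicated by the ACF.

4

The largest autocorrelation is r_4 = 0.62, with weaker echoes at lags 8 (0.42) and 12 (0.24); the remaining lags stay at or below 0.08.
The dominant spike at lag 4 indicates a seasonal period of 4.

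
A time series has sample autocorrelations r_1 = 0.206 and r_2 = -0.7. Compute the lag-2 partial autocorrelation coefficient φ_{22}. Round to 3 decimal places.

-0.775

φ_{22} = (r_2 − r_1²) / (1 − r_1²)
r_1² = (0.206)² = 0.042436
Numerator = -0.7 − 0.0424 = -0.7424; denominator = 1 − 0.0424 = 0.9576
φ_{22} = -0.7424 / 0.9576 = -0.775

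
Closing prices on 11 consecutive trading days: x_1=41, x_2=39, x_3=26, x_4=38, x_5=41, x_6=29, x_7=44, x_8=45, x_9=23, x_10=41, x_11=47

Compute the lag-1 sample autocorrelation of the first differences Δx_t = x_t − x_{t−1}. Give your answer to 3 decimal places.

-0.395

First differences Δx: -2, -13, 12, 3, -12, 15, 1, -22, 18, 6
Mean of differences = 0.6000
Numerator Σ(Δx_t−Δx̄)(Δx_{t+1}−Δx̄) = -606.5600
Denominator Σ(Δx_t−Δx̄)² = 1536.4000
r_1(Δx) = -606.5600 / 1536.4000 = -0.395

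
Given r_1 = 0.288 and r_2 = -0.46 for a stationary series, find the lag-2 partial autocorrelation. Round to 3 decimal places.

-0.592

φ_{22} = (r_2 − r_1²) / (1 − r_1²)
r_1² = (0.288)² = 0.082944
Numerator = -0.46 − 0.0829 = -0.5429; denominator = 1 − 0.0829 = 0.9171
φ_{22} = -0.5429 / 0.9171 = -0.592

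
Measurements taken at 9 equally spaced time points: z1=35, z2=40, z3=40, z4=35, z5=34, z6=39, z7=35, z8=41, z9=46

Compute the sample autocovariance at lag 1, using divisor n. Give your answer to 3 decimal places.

Mean z̄ = (35 + 40 + 40 + 35 + 34 + 39 + 35 + 41 + 46)/9 = 38.3333
Σ_{t=1}^{8}(z_t−z̄)(z_{t+1}−z̄) = 12.5556
γ_1 = 12.5556 / 9 = 1.395

1.395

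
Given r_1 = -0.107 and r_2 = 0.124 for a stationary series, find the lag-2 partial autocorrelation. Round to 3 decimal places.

φ_{22} = (r_2 − r_1²) / (1 − r_1²)
r_1² = (-0.107)² = 0.011449
Numerator = 0.124 − 0.0114 = 0.1126; denominator = 1 − 0.0114 = 0.9886
φ_{22} = 0.1126 / 0.9886 = 0.114

0.114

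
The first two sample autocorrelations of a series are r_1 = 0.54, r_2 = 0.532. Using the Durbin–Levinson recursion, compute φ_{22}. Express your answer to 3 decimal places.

φ_{22} = (r_2 − r_1²) / (1 − r_1²)
r_1² = (0.54)² = 0.2916
Numerator = 0.532 − 0.2916 = 0.2404; denominator = 1 − 0.2916 = 0.7084
φ_{22} = 0.2404 / 0.7084 = 0.339

0.339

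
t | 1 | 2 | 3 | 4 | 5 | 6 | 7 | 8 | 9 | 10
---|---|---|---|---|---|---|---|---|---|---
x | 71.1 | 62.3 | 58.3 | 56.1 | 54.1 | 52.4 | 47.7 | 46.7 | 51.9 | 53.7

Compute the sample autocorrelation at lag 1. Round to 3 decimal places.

Mean x̄ = (71.1 + 62.3 + 58.3 + 56.1 + 54.1 + 52.4 + 47.7 + 46.7 + 51.9 + 53.7)/10 = 55.4300
Numerator Σ_{t=1}^{9}(x_t−x̄)(x_{t+1}−x̄) = 260.2601
Denominator Σ(x_t−x̄)² = 463.8010
r_1 = 260.2601 / 463.8010 = 0.561

0.561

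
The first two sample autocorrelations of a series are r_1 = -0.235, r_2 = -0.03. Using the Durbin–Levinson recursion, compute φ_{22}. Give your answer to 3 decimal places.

φ_{22} = (r_2 − r_1²) / (1 − r_1²)
r_1² = (-0.235)² = 0.055225
Numerator = -0.03 − 0.0552 = -0.0852; denominator = 1 − 0.0552 = 0.9448
φ_{22} = -0.0852 / 0.9448 = -0.090

-0.090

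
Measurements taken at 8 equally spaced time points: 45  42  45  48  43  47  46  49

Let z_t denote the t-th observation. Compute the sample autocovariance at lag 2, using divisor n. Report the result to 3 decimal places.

Mean z̄ = (45 + 42 + 45 + 48 + 43 + 47 + 46 + 49)/8 = 45.6250
Deviations: -0.6250, -3.6250, -0.6250, 2.3750, -2.6250, 1.3750, 0.3750, 3.3750
Σ_{t=1}^{6}(z_t−z̄)(z_{t+2}−z̄) = 0.3438
γ_2 = 0.3438 / 8 = 0.043

0.043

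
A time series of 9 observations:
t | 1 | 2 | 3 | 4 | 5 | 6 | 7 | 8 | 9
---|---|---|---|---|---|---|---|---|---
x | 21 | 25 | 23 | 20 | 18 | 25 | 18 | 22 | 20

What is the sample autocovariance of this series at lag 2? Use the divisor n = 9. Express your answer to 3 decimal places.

Mean x̄ = (21 + 25 + 23 + 20 + 18 + 25 + 18 + 22 + 20)/9 = 21.3333
Σ_{t=1}^{7}(x_t−x̄)(x_{t+2}−x̄) = 2.1111
γ_2 = 2.1111 / 9 = 0.235

0.235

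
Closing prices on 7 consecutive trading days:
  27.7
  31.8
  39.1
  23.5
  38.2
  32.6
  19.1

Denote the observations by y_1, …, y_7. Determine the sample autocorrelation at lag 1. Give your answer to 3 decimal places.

Mean ȳ = (27.7 + 31.8 + 39.1 + 23.5 + 38.2 + 32.6 + 19.1)/7 = 30.2857
Σ(y_t−ȳ)(y_{t+1}−ȳ) = (-3.9155) + (13.3473) + (-59.8112) + (-53.7041) + (18.3159) + (-25.8869) = -111.6545
Denominator Σ(y_t−ȳ)² = 325.8286
r_1 = -111.6545 / 325.8286 = -0.343

-0.343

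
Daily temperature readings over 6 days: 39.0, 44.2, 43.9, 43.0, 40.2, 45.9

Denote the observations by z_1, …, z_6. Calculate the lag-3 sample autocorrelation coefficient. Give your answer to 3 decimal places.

-0.030

Mean z̄ = (39.0 + 44.2 + 43.9 + 43.0 + 40.2 + 45.9)/6 = 42.7000
Deviations from mean: -3.7000, 1.5000, 1.2000, 0.3000, -2.5000, 3.2000
Σ(z_t−z̄)(z_{t+3}−z̄) = (-1.1100) + (-3.7500) + (3.8400) = -1.0200
Denominator Σ(z_t−z̄)² = 33.9600
r_3 = -1.0200 / 33.9600 = -0.030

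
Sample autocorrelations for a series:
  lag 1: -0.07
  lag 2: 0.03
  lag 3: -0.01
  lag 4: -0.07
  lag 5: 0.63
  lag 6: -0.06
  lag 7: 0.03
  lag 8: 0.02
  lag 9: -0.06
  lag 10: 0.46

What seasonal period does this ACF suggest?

The largest autocorrelation is r_5 = 0.63, with a weaker echo at lag 10 (0.46); the remaining lags stay at or below 0.03.
The dominant spike at lag 5 indicates a seasonal period of 5.

5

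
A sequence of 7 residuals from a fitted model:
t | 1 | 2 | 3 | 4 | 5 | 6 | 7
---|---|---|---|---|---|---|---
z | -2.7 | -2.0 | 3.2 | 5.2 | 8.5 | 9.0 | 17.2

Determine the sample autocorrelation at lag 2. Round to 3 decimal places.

Mean z̄ = (-2.7 − 2.0 + 3.2 + 5.2 + 8.5 + 9.0 + 17.2)/7 = 5.4857
Deviations from mean: -8.1857, -7.4857, -2.2857, -0.2857, 3.0143, 3.5143, 11.7143
Σ(z_t−z̄)(z_{t+2}−z̄) = (18.7102) + (2.1388) + (-6.8898) + (-1.0041) + (35.3102) = 48.2653
Denominator Σ(z_t−z̄)² = 287.0086
r_2 = 48.2653 / 287.0086 = 0.168

0.168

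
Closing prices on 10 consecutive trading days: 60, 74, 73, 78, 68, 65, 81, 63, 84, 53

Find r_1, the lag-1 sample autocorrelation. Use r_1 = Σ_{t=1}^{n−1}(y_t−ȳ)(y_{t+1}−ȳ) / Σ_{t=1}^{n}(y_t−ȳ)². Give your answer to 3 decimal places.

Mean ȳ = (60 + 74 + 73 + 78 + 68 + 65 + 81 + 63 + 84 + 53)/10 = 69.9000
Numerator Σ_{t=1}^{9}(y_t−ȳ)(y_{t+1}−ȳ) = -475.4100
Denominator Σ(y_t−ȳ)² = 872.9000
r_1 = -475.4100 / 872.9000 = -0.545

-0.545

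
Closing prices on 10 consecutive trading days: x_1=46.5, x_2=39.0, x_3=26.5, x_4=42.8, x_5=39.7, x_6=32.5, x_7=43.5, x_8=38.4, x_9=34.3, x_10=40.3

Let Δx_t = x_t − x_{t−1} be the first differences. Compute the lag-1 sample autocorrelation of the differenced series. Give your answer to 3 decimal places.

-0.382

First differences Δx: -7.5, -12.5, 16.3, -3.1, -7.2, 11.0, -5.1, -4.1, 6.0
Mean of differences = -0.6889
Numerator Σ(Δx_t−Δx̄)(Δx_{t+1}−Δx̄) = -280.9123
Denominator Σ(Δx_t−Δx̄)² = 735.1889
r_1(Δx) = -280.9123 / 735.1889 = -0.382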